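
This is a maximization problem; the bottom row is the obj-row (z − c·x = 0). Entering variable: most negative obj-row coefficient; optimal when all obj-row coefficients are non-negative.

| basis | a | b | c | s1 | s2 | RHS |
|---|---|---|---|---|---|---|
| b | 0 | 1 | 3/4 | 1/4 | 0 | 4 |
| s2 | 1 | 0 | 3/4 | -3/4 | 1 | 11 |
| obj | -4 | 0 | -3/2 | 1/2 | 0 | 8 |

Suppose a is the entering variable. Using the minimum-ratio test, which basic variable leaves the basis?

Column a entries and ratios — b: 0 ≤ 0, skip; s2: 11/1 = 11.
Smallest ratio is 11 in the row of s2, so s2 leaves.

s2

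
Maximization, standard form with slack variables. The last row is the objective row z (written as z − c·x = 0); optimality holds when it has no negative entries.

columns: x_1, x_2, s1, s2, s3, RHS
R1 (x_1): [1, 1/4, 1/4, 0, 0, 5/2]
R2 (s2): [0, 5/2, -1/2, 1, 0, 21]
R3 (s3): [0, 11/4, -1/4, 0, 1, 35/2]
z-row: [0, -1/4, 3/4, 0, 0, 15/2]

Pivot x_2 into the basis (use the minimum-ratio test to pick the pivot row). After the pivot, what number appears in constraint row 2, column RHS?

Ratio test on column x_2 — row 1: (5/2)/(1/4) = 10; row 2: 21/(5/2) = 42/5; row 3: (35/2)/(11/4) = 70/11. Minimum is 70/11 at row 3 (s3 leaves); pivot element 11/4.
Divide row 3 by 11/4; eliminate column x_2 from the other rows.
Row 2 update in column RHS: 21 − (5/2)·(70/11) = 56/11.

56/11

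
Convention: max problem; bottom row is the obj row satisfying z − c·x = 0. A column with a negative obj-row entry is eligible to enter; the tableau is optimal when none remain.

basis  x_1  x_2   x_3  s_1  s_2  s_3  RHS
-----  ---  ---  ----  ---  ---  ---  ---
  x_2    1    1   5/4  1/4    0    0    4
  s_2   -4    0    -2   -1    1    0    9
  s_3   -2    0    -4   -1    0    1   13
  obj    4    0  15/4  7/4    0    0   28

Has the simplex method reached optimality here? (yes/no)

yes

Every obj-row coefficient is ≥ 0, so the tableau is optimal.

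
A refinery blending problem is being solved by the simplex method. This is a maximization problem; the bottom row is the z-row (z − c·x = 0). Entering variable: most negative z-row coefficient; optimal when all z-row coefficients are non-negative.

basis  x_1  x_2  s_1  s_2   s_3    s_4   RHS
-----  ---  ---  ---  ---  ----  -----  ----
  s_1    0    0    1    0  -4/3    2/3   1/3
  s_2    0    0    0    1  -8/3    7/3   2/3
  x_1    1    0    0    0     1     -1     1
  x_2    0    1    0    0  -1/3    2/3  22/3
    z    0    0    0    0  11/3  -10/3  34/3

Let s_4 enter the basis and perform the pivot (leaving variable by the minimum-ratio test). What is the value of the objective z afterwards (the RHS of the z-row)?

Ratio test on column s_4 — row 1: (1/3)/(2/3) = 1/2; row 2: (2/3)/(7/3) = 2/7; row 3: entry -1 ≤ 0; row 4: (22/3)/(2/3) = 11. Minimum is 2/7 at row 2 (s_2 leaves); pivot element 7/3.
Pivot on row 2; the z-row RHS becomes 34/3 − (-10/3)·(2/7) = 86/7.

86/7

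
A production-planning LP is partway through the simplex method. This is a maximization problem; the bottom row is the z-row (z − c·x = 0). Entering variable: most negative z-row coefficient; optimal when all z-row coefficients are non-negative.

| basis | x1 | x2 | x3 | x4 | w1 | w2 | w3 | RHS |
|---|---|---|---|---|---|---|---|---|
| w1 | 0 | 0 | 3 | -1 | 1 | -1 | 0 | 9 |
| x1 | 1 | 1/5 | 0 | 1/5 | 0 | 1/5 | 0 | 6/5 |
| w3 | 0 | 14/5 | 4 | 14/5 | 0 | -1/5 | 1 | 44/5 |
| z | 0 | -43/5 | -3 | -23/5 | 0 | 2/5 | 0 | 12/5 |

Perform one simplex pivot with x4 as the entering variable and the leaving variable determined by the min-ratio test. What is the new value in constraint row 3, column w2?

Ratio test on column x4 — row 1: entry -1 ≤ 0; row 2: (6/5)/(1/5) = 6; row 3: (44/5)/(14/5) = 22/7. Minimum is 22/7 at row 3 (w3 leaves); pivot element 14/5.
Divide row 3 by 14/5; eliminate column x4 from the other rows.
In the new row 3, the w2 entry is the old entry divided by the pivot: (-1/5)/(14/5) = -1/14.

-1/14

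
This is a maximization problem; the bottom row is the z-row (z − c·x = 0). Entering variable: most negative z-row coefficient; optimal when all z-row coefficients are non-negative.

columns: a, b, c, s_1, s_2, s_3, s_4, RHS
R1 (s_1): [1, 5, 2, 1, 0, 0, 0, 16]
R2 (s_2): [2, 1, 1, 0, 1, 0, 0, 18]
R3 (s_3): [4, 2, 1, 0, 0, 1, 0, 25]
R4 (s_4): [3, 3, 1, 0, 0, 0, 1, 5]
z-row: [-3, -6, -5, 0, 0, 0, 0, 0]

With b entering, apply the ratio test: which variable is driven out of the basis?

s_4

Column b entries and ratios — s_1: 16/5 = 16/5; s_2: 18/1 = 18; s_3: 25/2 = 25/2; s_4: 5/3 = 5/3.
Smallest ratio is 5/3 in the row of s_4, so s_4 leaves.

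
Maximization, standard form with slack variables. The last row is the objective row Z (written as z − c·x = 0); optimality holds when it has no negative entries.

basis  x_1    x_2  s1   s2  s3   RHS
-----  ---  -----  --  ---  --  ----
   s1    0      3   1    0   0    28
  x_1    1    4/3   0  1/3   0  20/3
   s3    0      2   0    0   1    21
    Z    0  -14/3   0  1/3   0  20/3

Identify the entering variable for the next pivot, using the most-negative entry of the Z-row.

x_2

Negative Z-row entries: x_2: -14/3.
The most negative is -14/3 in column x_2, so x_2 enters.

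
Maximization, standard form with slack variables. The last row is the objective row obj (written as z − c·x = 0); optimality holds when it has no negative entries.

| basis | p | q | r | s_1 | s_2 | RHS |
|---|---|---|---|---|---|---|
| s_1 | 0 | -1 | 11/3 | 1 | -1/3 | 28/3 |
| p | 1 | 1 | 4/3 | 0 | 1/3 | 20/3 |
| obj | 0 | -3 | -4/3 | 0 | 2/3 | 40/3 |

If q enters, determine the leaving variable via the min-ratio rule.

Column q entries and ratios — s_1: -1 ≤ 0, skip; p: (20/3)/1 = 20/3.
Smallest ratio is 20/3 in the row of p, so p leaves.

p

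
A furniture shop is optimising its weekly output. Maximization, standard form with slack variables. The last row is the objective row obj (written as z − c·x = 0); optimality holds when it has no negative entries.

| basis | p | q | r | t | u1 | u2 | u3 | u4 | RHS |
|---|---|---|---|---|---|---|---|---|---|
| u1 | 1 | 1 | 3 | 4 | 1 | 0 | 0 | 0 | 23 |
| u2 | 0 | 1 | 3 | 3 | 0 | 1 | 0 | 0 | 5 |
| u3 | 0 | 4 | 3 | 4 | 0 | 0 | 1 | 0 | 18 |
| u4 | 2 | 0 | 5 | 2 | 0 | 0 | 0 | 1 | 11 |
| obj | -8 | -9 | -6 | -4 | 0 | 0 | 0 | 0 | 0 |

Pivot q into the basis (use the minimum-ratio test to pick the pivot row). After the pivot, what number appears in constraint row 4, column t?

2

Ratio test on column q — row 1: 23/1 = 23; row 2: 5/1 = 5; row 3: 18/4 = 9/2; row 4: entry 0 ≤ 0. Minimum is 9/2 at row 3 (u3 leaves); pivot element 4.
Divide row 3 by 4; eliminate column q from the other rows.
Row 4 update in column t: 2 − 0·1 = 2.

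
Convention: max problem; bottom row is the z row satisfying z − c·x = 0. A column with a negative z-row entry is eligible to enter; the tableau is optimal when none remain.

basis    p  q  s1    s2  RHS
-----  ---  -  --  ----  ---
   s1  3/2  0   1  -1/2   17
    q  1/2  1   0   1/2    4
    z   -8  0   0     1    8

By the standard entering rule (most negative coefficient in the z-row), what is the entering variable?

p

Negative z-row entries: p: -8.
The most negative is -8 in column p, so p enters.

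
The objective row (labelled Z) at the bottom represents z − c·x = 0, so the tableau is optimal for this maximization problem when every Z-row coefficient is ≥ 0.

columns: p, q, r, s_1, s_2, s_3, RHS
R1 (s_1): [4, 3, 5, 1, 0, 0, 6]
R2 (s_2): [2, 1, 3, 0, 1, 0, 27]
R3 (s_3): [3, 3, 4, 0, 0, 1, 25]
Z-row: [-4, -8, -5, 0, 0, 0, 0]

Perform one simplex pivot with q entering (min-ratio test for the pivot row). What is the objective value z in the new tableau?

Ratio test on column q — row 1: 6/3 = 2; row 2: 27/1 = 27; row 3: 25/3 = 25/3. Minimum is 2 at row 1 (s_1 leaves); pivot element 3.
Pivot on row 1; the Z-row RHS becomes 0 − (-8)·2 = 16.

16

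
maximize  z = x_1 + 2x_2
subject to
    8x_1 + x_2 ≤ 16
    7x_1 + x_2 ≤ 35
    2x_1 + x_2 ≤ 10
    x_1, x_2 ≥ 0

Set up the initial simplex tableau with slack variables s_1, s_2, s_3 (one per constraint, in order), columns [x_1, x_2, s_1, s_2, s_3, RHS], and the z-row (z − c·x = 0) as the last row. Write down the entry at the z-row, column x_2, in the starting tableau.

The z-row carries the negated objective coefficients: the x_2 entry is -2.

-2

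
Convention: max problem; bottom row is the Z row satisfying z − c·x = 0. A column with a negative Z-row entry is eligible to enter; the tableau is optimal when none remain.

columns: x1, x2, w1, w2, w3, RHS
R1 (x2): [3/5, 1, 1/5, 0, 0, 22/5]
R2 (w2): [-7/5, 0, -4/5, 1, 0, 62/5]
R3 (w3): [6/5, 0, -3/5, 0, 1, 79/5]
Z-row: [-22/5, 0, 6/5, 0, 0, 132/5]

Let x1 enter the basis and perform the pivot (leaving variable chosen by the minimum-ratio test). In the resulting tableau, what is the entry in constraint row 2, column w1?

Ratio test on column x1 — row 1: (22/5)/(3/5) = 22/3; row 2: entry -7/5 ≤ 0; row 3: (79/5)/(6/5) = 79/6. Minimum is 22/3 at row 1 (x2 leaves); pivot element 3/5.
Divide row 1 by 3/5; eliminate column x1 from the other rows.
Row 2 update in column w1: -4/5 − (-7/5)·(1/3) = -1/3.

-1/3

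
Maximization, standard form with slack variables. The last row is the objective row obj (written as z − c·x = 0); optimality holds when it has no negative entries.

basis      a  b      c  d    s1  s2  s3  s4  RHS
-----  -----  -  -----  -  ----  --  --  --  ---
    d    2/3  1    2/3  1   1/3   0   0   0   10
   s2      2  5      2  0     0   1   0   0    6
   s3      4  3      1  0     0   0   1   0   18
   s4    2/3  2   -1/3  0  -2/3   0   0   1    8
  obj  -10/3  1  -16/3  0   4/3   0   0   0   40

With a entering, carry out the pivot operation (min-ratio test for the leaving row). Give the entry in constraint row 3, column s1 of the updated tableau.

0

Ratio test on column a — row 1: 10/(2/3) = 15; row 2: 6/2 = 3; row 3: 18/4 = 9/2; row 4: 8/(2/3) = 12. Minimum is 3 at row 2 (s2 leaves); pivot element 2.
Divide row 2 by 2; eliminate column a from the other rows.
Row 3 update in column s1: 0 − 4·0 = 0.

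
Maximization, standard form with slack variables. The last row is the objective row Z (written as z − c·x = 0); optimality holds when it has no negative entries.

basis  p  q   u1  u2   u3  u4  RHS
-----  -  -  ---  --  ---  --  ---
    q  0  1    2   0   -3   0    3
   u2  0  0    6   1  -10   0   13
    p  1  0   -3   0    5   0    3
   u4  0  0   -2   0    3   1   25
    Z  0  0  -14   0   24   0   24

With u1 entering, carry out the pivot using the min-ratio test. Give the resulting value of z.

45

Ratio test on column u1 — row 1: 3/2 = 3/2; row 2: 13/6 = 13/6; row 3: entry -3 ≤ 0; row 4: entry -2 ≤ 0. Minimum is 3/2 at row 1 (q leaves); pivot element 2.
Pivot on row 1; the Z-row RHS becomes 24 − (-14)·(3/2) = 45.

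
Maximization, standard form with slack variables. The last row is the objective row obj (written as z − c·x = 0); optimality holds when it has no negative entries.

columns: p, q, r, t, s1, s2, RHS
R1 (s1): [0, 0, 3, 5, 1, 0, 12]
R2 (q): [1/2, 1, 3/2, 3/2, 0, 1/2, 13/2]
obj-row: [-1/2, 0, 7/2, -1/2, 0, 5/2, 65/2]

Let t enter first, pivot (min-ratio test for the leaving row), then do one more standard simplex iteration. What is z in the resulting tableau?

Ratio test on column t — row 1: 12/5 = 12/5; row 2: (13/2)/(3/2) = 13/3. Minimum is 12/5 at row 1 (s1 leaves); pivot element 5.
Pivot on row 1; the obj-row RHS becomes 65/2 − (-1/2)·(12/5) = 337/10.
Next entering variable (most negative obj-row entry -1/2): p.
Ratio test on column p — row 1: entry 0 ≤ 0; row 2: (29/10)/(1/2) = 29/5. Minimum is 29/5 at row 2 (q leaves); pivot element 1/2.
After the second pivot the obj-row RHS is 337/10 − (-1/2)·(29/5) = 183/5.

183/5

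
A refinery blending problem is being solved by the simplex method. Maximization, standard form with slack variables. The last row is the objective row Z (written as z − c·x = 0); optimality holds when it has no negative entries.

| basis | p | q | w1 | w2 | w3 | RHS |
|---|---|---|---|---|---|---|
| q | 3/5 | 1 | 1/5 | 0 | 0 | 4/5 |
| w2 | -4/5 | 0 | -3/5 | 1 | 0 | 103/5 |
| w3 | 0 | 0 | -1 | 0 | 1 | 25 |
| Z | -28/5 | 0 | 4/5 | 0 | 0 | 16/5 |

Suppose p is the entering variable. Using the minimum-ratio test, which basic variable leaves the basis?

Column p entries and ratios — q: (4/5)/(3/5) = 4/3; w2: -4/5 ≤ 0, skip; w3: 0 ≤ 0, skip.
Smallest ratio is 4/3 in the row of q, so q leaves.

q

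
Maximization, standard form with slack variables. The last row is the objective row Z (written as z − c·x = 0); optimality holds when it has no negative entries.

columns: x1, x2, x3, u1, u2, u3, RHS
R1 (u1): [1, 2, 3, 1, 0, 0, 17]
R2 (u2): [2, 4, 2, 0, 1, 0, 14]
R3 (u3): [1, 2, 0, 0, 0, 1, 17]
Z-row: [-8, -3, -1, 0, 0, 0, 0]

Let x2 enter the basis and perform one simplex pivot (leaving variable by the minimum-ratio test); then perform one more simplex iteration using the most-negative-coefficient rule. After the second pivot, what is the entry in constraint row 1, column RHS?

Ratio test on column x2 — row 1: 17/2 = 17/2; row 2: 14/4 = 7/2; row 3: 17/2 = 17/2. Minimum is 7/2 at row 2 (u2 leaves); pivot element 4.
Divide row 2 by 4; eliminate column x2 from the other rows.
Second iteration: most negative Z-row entry is -13/2 in column x1, so x1 enters.
Ratio test on column x1 — row 1: entry 0 ≤ 0; row 2: (7/2)/(1/2) = 7; row 3: entry 0 ≤ 0. Minimum is 7 at row 2 (x2 leaves); pivot element 1/2.
Divide row 2 by 1/2; eliminate column x1 from the other rows.
After both pivots, the entry at constraint row 1, column RHS is 10.

10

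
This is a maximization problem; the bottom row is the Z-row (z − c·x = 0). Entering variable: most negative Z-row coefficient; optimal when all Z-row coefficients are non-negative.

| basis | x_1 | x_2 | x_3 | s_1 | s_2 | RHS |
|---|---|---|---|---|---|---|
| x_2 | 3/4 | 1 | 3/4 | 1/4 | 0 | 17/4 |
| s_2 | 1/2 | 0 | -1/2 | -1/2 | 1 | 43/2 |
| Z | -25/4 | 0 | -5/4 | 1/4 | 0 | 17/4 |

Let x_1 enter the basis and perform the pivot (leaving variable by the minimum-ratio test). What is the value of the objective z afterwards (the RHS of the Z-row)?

119/3

Ratio test on column x_1 — row 1: (17/4)/(3/4) = 17/3; row 2: (43/2)/(1/2) = 43. Minimum is 17/3 at row 1 (x_2 leaves); pivot element 3/4.
Pivot on row 1; the Z-row RHS becomes 17/4 − (-25/4)·(17/3) = 119/3.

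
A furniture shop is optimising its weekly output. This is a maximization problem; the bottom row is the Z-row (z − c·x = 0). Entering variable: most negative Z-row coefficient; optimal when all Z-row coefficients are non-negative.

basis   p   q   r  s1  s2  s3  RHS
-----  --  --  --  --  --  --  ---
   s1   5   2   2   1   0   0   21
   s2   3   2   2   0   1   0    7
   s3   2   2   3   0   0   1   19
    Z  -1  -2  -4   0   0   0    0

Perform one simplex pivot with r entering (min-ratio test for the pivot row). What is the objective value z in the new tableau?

Ratio test on column r — row 1: 21/2 = 21/2; row 2: 7/2 = 7/2; row 3: 19/3 = 19/3. Minimum is 7/2 at row 2 (s2 leaves); pivot element 2.
Pivot on row 2; the Z-row RHS becomes 0 − (-4)·(7/2) = 14.

14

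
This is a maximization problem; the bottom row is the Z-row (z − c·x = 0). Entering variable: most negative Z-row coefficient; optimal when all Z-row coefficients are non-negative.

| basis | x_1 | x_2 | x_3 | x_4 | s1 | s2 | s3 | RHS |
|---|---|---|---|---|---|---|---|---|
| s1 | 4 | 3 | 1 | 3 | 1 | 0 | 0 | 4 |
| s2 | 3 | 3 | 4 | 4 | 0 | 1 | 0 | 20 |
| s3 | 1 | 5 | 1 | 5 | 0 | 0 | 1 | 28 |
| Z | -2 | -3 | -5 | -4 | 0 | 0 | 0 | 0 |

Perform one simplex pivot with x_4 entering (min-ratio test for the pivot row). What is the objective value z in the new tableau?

16/3

Ratio test on column x_4 — row 1: 4/3 = 4/3; row 2: 20/4 = 5; row 3: 28/5 = 28/5. Minimum is 4/3 at row 1 (s1 leaves); pivot element 3.
Pivot on row 1; the Z-row RHS becomes 0 − (-4)·(4/3) = 16/3.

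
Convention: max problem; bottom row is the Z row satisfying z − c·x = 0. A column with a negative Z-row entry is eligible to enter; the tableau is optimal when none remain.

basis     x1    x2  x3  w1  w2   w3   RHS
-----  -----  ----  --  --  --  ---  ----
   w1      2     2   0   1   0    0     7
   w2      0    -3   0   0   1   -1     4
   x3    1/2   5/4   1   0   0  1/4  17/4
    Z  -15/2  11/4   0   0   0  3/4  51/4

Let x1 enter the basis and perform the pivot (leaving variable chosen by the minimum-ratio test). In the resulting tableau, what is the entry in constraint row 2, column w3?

-1

Ratio test on column x1 — row 1: 7/2 = 7/2; row 2: entry 0 ≤ 0; row 3: (17/4)/(1/2) = 17/2. Minimum is 7/2 at row 1 (w1 leaves); pivot element 2.
Divide row 1 by 2; eliminate column x1 from the other rows.
Row 2 update in column w3: -1 − 0·0 = -1.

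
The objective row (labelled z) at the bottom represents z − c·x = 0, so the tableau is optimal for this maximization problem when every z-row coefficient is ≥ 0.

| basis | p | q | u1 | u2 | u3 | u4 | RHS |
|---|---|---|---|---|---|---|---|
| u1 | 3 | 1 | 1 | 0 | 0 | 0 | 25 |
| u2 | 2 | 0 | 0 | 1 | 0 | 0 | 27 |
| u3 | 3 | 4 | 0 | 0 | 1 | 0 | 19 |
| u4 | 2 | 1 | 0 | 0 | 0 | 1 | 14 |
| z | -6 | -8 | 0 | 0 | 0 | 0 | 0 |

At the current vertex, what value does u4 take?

14

u4 is basic (row 4); its value is the RHS of that row, 14.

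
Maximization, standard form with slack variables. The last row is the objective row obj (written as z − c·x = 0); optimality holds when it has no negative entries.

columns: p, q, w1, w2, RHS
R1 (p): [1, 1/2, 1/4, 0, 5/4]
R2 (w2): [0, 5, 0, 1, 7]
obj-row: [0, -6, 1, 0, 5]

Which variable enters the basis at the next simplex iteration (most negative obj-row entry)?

q

Negative obj-row entries: q: -6.
The most negative is -6 in column q, so q enters.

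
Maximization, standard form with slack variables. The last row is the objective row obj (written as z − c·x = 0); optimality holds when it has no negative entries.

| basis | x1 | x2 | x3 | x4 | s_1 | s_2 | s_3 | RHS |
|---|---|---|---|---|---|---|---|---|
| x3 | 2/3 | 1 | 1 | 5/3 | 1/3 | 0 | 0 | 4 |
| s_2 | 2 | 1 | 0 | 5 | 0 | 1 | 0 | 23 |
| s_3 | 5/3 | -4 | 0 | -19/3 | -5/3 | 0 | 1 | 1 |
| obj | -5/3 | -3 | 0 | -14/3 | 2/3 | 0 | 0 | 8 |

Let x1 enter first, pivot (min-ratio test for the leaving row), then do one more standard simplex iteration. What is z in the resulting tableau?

Ratio test on column x1 — row 1: 4/(2/3) = 6; row 2: 23/2 = 23/2; row 3: 1/(5/3) = 3/5. Minimum is 3/5 at row 3 (s_3 leaves); pivot element 5/3.
Pivot on row 3; the obj-row RHS becomes 8 − (-5/3)·(3/5) = 9.
Next entering variable (most negative obj-row entry -11): x4.
Ratio test on column x4 — row 1: (18/5)/(21/5) = 6/7; row 2: (109/5)/(63/5) = 109/63; row 3: entry -19/5 ≤ 0. Minimum is 6/7 at row 1 (x3 leaves); pivot element 21/5.
After the second pivot the obj-row RHS is 9 − (-11)·(6/7) = 129/7.

129/7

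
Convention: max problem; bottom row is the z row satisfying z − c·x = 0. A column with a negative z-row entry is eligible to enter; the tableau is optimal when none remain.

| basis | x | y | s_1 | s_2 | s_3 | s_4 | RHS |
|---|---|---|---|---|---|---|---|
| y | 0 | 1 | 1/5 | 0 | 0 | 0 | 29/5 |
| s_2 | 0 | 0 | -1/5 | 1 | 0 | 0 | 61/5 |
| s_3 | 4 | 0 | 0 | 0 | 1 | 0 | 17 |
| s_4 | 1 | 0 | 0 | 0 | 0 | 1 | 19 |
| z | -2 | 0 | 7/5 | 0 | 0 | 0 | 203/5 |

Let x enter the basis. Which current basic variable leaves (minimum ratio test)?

s_3

Column x entries and ratios — y: 0 ≤ 0, skip; s_2: 0 ≤ 0, skip; s_3: 17/4 = 17/4; s_4: 19/1 = 19.
Smallest ratio is 17/4 in the row of s_3, so s_3 leaves.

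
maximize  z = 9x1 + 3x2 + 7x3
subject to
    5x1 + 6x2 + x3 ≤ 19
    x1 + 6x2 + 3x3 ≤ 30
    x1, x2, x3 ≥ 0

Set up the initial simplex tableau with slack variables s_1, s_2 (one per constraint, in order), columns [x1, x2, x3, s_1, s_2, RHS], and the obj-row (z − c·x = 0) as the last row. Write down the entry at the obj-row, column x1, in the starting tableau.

The obj-row carries the negated objective coefficients: the x1 entry is -9.

-9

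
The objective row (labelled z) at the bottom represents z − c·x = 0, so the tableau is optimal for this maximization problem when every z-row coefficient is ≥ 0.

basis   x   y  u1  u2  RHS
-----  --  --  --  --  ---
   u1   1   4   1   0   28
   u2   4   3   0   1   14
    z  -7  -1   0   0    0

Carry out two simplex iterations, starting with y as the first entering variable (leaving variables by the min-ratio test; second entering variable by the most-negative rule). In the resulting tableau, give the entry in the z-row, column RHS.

49/2

Ratio test on column y — row 1: 28/4 = 7; row 2: 14/3 = 14/3. Minimum is 14/3 at row 2 (u2 leaves); pivot element 3.
Divide row 2 by 3; eliminate column y from the other rows.
Second iteration: most negative z-row entry is -17/3 in column x, so x enters.
Ratio test on column x — row 1: entry -13/3 ≤ 0; row 2: (14/3)/(4/3) = 7/2. Minimum is 7/2 at row 2 (y leaves); pivot element 4/3.
Divide row 2 by 4/3; eliminate column x from the other rows.
After both pivots, the entry at the z-row, column RHS is 49/2.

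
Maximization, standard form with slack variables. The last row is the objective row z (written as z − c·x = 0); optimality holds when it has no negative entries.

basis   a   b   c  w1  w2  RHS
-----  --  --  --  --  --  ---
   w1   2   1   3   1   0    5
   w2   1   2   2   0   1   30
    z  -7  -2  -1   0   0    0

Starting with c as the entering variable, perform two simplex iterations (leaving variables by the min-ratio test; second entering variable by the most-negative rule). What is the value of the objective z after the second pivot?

35/2

Ratio test on column c — row 1: 5/3 = 5/3; row 2: 30/2 = 15. Minimum is 5/3 at row 1 (w1 leaves); pivot element 3.
Pivot on row 1; the z-row RHS becomes 0 − (-1)·(5/3) = 5/3.
Next entering variable (most negative z-row entry -19/3): a.
Ratio test on column a — row 1: (5/3)/(2/3) = 5/2; row 2: entry -1/3 ≤ 0. Minimum is 5/2 at row 1 (c leaves); pivot element 2/3.
After the second pivot the z-row RHS is 5/3 − (-19/3)·(5/2) = 35/2.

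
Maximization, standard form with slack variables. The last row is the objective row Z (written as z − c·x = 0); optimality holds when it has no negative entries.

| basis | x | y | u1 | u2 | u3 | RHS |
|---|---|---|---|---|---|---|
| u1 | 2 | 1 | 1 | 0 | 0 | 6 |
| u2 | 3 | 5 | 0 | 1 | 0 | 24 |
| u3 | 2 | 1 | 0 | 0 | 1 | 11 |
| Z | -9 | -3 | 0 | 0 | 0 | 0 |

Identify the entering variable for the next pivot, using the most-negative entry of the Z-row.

Negative Z-row entries: x: -9, y: -3.
The most negative is -9 in column x, so x enters.

x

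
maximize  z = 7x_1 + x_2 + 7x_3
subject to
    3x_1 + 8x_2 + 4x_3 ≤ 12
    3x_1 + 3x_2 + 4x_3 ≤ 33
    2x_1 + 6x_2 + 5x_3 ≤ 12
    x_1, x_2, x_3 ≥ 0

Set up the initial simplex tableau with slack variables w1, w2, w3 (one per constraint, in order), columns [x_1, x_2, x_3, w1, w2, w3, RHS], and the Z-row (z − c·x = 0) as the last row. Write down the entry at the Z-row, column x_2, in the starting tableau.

The Z-row carries the negated objective coefficients: the x_2 entry is -1.

-1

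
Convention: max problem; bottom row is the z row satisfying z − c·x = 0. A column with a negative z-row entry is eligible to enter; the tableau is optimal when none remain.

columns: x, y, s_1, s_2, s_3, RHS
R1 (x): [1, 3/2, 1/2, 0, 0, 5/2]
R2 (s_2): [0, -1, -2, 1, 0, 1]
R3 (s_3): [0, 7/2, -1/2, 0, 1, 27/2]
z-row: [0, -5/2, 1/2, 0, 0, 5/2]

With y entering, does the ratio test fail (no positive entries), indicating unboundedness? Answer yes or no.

no

Column y has positive entries in row(s) 1, 3, so the ratio test bounds it — not unbounded.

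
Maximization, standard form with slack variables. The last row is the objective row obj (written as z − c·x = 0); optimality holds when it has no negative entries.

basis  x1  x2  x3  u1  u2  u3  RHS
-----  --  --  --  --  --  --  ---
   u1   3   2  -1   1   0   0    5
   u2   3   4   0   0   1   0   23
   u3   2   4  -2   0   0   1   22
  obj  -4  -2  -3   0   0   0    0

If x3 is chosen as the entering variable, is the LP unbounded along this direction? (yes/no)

Every constraint-row entry in column x3 is ≤ 0, so increasing x3 is unbounded.

yes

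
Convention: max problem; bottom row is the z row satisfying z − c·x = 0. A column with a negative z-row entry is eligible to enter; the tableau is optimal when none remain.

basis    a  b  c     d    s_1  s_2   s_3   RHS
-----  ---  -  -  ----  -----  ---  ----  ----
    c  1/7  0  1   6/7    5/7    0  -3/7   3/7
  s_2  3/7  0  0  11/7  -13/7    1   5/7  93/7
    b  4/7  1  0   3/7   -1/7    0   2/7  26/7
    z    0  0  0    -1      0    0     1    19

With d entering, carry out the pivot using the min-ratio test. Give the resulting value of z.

39/2

Ratio test on column d — row 1: (3/7)/(6/7) = 1/2; row 2: (93/7)/(11/7) = 93/11; row 3: (26/7)/(3/7) = 26/3. Minimum is 1/2 at row 1 (c leaves); pivot element 6/7.
Pivot on row 1; the z-row RHS becomes 19 − (-1)·(1/2) = 39/2.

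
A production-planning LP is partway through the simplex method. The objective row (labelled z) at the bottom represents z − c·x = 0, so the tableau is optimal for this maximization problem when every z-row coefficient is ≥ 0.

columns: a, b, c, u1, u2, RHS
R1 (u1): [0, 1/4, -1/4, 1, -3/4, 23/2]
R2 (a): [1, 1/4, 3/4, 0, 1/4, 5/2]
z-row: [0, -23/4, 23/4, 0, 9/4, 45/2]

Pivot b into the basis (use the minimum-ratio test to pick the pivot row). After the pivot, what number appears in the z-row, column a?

23

Ratio test on column b — row 1: (23/2)/(1/4) = 46; row 2: (5/2)/(1/4) = 10. Minimum is 10 at row 2 (a leaves); pivot element 1/4.
Divide row 2 by 1/4; eliminate column b from the other rows.
z-row update in column a: 0 − (-23/4)·4 = 23.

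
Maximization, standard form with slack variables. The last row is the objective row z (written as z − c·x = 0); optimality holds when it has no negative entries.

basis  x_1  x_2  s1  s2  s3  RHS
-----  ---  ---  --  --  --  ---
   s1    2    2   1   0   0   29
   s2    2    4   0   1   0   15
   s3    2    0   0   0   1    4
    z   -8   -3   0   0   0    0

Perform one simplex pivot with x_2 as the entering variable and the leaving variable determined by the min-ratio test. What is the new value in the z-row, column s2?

Ratio test on column x_2 — row 1: 29/2 = 29/2; row 2: 15/4 = 15/4; row 3: entry 0 ≤ 0. Minimum is 15/4 at row 2 (s2 leaves); pivot element 4.
Divide row 2 by 4; eliminate column x_2 from the other rows.
z-row update in column s2: 0 − (-3)·(1/4) = 3/4.

3/4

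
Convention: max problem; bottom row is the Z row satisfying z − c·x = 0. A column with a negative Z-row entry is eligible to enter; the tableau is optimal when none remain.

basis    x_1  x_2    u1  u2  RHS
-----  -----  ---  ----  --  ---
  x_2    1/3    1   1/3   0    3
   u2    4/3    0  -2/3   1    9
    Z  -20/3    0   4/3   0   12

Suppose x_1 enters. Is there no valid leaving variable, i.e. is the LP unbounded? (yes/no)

Column x_1 has positive entries in row(s) 1, 2, so the ratio test bounds it — not unbounded.

no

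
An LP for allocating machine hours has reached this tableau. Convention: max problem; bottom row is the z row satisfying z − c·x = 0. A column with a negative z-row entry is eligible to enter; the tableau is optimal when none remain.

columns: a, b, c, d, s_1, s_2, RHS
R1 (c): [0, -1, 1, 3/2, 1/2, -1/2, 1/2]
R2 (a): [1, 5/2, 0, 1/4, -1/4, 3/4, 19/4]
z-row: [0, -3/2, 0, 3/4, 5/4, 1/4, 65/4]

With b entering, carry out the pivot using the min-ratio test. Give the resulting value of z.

Ratio test on column b — row 1: entry -1 ≤ 0; row 2: (19/4)/(5/2) = 19/10. Minimum is 19/10 at row 2 (a leaves); pivot element 5/2.
Pivot on row 2; the z-row RHS becomes 65/4 − (-3/2)·(19/10) = 191/10.

191/10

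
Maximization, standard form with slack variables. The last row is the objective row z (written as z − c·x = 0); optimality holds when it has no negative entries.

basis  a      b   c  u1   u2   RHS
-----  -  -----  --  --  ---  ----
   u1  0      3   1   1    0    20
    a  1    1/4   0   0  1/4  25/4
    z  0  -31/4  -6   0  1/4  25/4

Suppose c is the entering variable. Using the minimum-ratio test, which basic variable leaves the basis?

u1

Column c entries and ratios — u1: 20/1 = 20; a: 0 ≤ 0, skip.
Smallest ratio is 20 in the row of u1, so u1 leaves.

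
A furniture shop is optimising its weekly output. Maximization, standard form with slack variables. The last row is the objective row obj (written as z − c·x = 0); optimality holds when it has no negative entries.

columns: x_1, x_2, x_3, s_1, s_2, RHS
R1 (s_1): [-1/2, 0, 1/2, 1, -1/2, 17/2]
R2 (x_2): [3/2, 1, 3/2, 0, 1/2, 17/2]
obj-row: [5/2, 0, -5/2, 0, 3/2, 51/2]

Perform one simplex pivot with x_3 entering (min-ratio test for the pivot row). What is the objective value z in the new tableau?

119/3

Ratio test on column x_3 — row 1: (17/2)/(1/2) = 17; row 2: (17/2)/(3/2) = 17/3. Minimum is 17/3 at row 2 (x_2 leaves); pivot element 3/2.
Pivot on row 2; the obj-row RHS becomes 51/2 − (-5/2)·(17/3) = 119/3.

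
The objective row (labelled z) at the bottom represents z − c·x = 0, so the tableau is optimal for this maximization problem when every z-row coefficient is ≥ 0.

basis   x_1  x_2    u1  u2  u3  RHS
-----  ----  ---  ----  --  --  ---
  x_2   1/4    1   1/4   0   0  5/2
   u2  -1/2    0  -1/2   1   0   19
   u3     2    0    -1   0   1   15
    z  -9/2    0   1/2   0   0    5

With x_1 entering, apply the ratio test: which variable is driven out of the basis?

Column x_1 entries and ratios — x_2: (5/2)/(1/4) = 10; u2: -1/2 ≤ 0, skip; u3: 15/2 = 15/2.
Smallest ratio is 15/2 in the row of u3, so u3 leaves.

u3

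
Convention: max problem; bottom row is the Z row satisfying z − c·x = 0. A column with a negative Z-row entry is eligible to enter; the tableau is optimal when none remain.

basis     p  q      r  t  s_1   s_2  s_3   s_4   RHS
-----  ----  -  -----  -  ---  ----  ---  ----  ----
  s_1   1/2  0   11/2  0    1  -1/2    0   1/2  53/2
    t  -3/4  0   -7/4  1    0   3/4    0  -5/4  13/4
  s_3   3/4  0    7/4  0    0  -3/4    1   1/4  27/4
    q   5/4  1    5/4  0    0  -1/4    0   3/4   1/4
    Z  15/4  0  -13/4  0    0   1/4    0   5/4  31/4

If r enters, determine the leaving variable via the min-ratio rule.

Column r entries and ratios — s_1: (53/2)/(11/2) = 53/11; t: -7/4 ≤ 0, skip; s_3: (27/4)/(7/4) = 27/7; q: (1/4)/(5/4) = 1/5.
Smallest ratio is 1/5 in the row of q, so q leaves.

q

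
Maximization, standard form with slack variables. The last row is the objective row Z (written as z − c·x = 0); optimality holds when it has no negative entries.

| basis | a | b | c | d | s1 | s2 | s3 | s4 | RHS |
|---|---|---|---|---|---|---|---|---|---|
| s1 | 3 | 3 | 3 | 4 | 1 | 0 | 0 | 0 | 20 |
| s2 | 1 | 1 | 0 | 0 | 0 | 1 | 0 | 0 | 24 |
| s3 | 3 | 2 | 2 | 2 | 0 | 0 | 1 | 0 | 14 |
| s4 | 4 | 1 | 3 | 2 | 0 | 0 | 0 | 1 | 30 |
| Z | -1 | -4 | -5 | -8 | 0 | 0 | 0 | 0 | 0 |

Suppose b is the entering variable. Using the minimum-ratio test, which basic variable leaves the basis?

s1

Column b entries and ratios — s1: 20/3 = 20/3; s2: 24/1 = 24; s3: 14/2 = 7; s4: 30/1 = 30.
Smallest ratio is 20/3 in the row of s1, so s1 leaves.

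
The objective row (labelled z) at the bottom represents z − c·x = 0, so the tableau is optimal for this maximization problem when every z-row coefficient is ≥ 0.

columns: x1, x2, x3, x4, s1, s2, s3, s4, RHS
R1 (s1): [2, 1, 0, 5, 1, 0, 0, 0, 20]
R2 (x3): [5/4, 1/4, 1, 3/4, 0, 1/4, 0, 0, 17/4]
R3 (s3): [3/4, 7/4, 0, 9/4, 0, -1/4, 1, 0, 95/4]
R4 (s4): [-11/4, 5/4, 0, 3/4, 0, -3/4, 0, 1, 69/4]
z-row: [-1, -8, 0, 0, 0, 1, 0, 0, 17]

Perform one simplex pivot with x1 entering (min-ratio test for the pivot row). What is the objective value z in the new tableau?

Ratio test on column x1 — row 1: 20/2 = 10; row 2: (17/4)/(5/4) = 17/5; row 3: (95/4)/(3/4) = 95/3; row 4: entry -11/4 ≤ 0. Minimum is 17/5 at row 2 (x3 leaves); pivot element 5/4.
Pivot on row 2; the z-row RHS becomes 17 − (-1)·(17/5) = 102/5.

102/5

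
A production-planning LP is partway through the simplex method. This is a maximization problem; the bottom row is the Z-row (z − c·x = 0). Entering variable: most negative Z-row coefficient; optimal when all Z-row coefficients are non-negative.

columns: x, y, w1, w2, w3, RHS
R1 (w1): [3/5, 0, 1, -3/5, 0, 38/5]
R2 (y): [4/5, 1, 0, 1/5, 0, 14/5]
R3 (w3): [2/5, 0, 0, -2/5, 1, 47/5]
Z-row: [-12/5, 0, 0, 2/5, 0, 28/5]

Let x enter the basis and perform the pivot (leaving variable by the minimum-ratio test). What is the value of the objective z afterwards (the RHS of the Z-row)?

14

Ratio test on column x — row 1: (38/5)/(3/5) = 38/3; row 2: (14/5)/(4/5) = 7/2; row 3: (47/5)/(2/5) = 47/2. Minimum is 7/2 at row 2 (y leaves); pivot element 4/5.
Pivot on row 2; the Z-row RHS becomes 28/5 − (-12/5)·(7/2) = 14.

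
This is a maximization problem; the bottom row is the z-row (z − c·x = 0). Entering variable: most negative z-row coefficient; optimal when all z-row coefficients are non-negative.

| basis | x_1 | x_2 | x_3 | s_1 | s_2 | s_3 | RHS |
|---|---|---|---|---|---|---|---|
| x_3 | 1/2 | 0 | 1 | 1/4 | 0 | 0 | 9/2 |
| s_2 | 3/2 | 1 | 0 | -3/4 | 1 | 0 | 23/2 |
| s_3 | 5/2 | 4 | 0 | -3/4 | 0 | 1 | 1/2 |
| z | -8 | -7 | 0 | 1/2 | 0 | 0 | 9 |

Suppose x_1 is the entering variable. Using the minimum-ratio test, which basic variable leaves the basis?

Column x_1 entries and ratios — x_3: (9/2)/(1/2) = 9; s_2: (23/2)/(3/2) = 23/3; s_3: (1/2)/(5/2) = 1/5.
Smallest ratio is 1/5 in the row of s_3, so s_3 leaves.

s_3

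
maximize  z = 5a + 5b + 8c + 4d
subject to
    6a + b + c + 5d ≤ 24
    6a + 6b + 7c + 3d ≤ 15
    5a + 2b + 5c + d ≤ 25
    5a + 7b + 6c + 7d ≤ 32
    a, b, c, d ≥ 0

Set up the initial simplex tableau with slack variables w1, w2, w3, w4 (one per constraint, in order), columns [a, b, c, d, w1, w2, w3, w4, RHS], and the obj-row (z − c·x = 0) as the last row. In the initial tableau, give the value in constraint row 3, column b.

Constraint 3 has coefficient 2 on b.

2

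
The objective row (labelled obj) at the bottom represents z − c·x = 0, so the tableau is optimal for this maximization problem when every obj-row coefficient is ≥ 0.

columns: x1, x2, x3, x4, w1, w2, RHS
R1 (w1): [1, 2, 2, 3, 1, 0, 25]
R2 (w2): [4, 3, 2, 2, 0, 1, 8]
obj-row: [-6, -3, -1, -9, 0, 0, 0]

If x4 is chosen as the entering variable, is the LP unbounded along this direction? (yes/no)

Column x4 has positive entries in row(s) 1, 2, so the ratio test bounds it — not unbounded.

no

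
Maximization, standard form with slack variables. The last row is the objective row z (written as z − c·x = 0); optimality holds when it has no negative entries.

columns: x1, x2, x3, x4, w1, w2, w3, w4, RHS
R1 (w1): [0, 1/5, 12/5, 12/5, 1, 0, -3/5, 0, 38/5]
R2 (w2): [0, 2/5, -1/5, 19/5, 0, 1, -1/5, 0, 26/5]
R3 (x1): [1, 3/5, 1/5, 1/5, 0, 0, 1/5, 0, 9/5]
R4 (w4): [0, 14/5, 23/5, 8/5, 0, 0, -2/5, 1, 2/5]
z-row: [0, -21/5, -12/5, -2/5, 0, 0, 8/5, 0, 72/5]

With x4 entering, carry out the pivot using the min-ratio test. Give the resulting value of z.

Ratio test on column x4 — row 1: (38/5)/(12/5) = 19/6; row 2: (26/5)/(19/5) = 26/19; row 3: (9/5)/(1/5) = 9; row 4: (2/5)/(8/5) = 1/4. Minimum is 1/4 at row 4 (w4 leaves); pivot element 8/5.
Pivot on row 4; the z-row RHS becomes 72/5 − (-2/5)·(1/4) = 29/2.

29/2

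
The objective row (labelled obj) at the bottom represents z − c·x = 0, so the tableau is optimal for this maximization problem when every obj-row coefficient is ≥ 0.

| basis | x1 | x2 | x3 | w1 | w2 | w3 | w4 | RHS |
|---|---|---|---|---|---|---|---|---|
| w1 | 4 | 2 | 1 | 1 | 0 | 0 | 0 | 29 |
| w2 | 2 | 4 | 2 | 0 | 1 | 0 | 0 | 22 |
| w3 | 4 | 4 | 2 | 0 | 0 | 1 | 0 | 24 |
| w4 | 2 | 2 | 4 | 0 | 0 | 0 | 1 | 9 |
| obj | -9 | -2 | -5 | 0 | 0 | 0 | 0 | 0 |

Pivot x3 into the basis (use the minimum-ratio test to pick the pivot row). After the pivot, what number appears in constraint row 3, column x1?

3

Ratio test on column x3 — row 1: 29/1 = 29; row 2: 22/2 = 11; row 3: 24/2 = 12; row 4: 9/4 = 9/4. Minimum is 9/4 at row 4 (w4 leaves); pivot element 4.
Divide row 4 by 4; eliminate column x3 from the other rows.
Row 3 update in column x1: 4 − 2·(1/2) = 3.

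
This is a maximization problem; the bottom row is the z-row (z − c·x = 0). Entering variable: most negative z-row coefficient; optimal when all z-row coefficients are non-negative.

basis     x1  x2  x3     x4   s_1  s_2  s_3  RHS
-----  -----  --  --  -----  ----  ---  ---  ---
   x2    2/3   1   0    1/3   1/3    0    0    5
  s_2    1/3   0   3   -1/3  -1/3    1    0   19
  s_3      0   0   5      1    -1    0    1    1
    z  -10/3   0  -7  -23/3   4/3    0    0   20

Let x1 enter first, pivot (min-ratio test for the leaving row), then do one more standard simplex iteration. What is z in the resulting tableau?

Ratio test on column x1 — row 1: 5/(2/3) = 15/2; row 2: 19/(1/3) = 57; row 3: entry 0 ≤ 0. Minimum is 15/2 at row 1 (x2 leaves); pivot element 2/3.
Pivot on row 1; the z-row RHS becomes 20 − (-10/3)·(15/2) = 45.
Next entering variable (most negative z-row entry -7): x3.
Ratio test on column x3 — row 1: entry 0 ≤ 0; row 2: (33/2)/3 = 11/2; row 3: 1/5 = 1/5. Minimum is 1/5 at row 3 (s_3 leaves); pivot element 5.
After the second pivot the z-row RHS is 45 − (-7)·(1/5) = 232/5.

232/5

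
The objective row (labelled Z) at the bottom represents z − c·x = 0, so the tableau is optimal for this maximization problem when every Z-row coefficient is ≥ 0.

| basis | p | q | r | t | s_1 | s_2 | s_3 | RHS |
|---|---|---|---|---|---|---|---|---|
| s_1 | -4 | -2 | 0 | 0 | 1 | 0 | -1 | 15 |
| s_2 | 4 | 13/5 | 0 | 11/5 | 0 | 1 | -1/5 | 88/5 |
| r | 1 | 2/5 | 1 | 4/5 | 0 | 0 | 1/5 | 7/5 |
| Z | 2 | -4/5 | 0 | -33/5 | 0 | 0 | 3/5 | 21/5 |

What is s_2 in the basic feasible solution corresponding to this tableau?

s_2 is basic (row 2); its value is the RHS of that row, 88/5.

88/5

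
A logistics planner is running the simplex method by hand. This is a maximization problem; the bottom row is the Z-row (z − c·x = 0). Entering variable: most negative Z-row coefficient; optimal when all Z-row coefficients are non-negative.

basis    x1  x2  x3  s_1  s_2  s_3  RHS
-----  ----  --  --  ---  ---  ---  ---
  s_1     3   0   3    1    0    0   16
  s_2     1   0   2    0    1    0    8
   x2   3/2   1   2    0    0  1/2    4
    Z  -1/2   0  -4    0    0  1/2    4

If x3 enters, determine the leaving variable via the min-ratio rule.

Column x3 entries and ratios — s_1: 16/3 = 16/3; s_2: 8/2 = 4; x2: 4/2 = 2.
Smallest ratio is 2 in the row of x2, so x2 leaves.

x2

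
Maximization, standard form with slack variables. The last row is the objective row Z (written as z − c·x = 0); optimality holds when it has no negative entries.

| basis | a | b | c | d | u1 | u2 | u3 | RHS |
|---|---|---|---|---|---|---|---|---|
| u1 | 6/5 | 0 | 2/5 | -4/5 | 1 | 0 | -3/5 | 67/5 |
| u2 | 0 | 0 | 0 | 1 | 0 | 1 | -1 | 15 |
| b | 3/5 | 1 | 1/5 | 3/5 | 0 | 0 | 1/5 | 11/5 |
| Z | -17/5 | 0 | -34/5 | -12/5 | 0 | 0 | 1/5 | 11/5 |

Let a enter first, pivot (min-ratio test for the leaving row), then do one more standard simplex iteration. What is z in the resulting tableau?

77

Ratio test on column a — row 1: (67/5)/(6/5) = 67/6; row 2: entry 0 ≤ 0; row 3: (11/5)/(3/5) = 11/3. Minimum is 11/3 at row 3 (b leaves); pivot element 3/5.
Pivot on row 3; the Z-row RHS becomes 11/5 − (-17/5)·(11/3) = 44/3.
Next entering variable (most negative Z-row entry -17/3): c.
Ratio test on column c — row 1: entry 0 ≤ 0; row 2: entry 0 ≤ 0; row 3: (11/3)/(1/3) = 11. Minimum is 11 at row 3 (a leaves); pivot element 1/3.
After the second pivot the Z-row RHS is 44/3 − (-17/3)·11 = 77.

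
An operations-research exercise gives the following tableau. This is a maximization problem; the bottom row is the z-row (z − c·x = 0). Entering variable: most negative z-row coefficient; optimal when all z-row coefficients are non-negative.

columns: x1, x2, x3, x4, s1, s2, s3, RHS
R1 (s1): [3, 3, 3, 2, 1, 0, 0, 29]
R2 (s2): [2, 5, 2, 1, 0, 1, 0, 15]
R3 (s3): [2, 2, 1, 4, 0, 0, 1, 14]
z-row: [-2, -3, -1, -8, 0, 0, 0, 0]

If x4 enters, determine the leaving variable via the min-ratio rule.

s3

Column x4 entries and ratios — s1: 29/2 = 29/2; s2: 15/1 = 15; s3: 14/4 = 7/2.
Smallest ratio is 7/2 in the row of s3, so s3 leaves.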